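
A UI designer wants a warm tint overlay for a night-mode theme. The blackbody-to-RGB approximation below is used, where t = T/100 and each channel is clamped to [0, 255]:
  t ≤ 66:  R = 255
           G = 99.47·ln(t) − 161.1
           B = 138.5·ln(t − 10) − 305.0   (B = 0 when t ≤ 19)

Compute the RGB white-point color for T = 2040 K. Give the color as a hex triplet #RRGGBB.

t = 2040/100 = 20.4; the t ≤ 66 branch applies.
R = 255 by definition for t ≤ 66.
G = 99.47·ln 20.4 − 161.1 = 99.47·3.0155 − 161.1 = 138.855.
B = 138.5·ln(20.4 − 10) − 305.0 = 138.5·ln 10.4 − 305.0 = 138.5·2.3418 − 305.0 = 19.340.
Rounded: (255, 139, 19).
In hex: #FF8B13.

#FF8B13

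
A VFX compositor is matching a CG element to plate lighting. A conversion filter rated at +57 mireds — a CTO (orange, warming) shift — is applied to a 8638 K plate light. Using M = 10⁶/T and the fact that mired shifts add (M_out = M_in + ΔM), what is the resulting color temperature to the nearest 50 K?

M_in = 10⁶/8638 = 115.77 mireds.
M_out = 115.77 + (+57) = 172.77 mireds.
T_out = 10⁶/172.77 = 5788.1 K → 5800 K.

5800 K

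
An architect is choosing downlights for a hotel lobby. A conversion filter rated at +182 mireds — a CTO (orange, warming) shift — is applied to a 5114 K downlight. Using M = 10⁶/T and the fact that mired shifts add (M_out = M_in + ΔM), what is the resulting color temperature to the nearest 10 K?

2650 K

M_in = 10⁶/5114 = 195.54 mireds.
M_out = 195.54 + (+182) = 377.54 mireds.
T_out = 10⁶/377.54 = 2648.7 K → 2650 K.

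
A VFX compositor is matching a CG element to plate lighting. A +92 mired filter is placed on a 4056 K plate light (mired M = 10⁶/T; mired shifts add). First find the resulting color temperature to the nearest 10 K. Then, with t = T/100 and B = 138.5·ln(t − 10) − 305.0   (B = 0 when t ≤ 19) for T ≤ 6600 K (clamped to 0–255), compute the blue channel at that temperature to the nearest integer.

106

M_in = 10⁶/4056 = 246.55; M_out = 246.55 + (+92) = 338.55.
T_out = 10⁶/338.55 = 2953.8 K → 2950 K; t = 29.5.
B = 138.5·ln(29.5 − 10) − 305.0 = 138.5·ln 19.5 − 305.0 = 138.5·2.9704 − 305.0 = 106.402.
Rounded: 106.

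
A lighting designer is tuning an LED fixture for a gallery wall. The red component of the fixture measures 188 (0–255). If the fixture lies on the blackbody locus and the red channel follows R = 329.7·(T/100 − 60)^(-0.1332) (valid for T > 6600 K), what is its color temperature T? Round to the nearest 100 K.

(t − 60)^(-0.1332) = 188/329.7 = 0.57022.
t − 60 = 0.57022^(1/-0.1332) = 0.57022^(-7.508) = 67.848, so t = 127.848.
T = 100·t = 12785 K → 12800 K to the nearest 100 K.

12800 K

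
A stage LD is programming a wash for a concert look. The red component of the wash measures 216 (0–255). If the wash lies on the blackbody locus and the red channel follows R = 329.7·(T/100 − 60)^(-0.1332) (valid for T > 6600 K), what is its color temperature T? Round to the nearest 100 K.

8400 K

(t − 60)^(-0.1332) = 216/329.7 = 0.65514.
t − 60 = 0.65514^(1/-0.1332) = 0.65514^(-7.508) = 23.926, so t = 83.926.
T = 100·t = 8393 K → 8400 K to the nearest 100 K.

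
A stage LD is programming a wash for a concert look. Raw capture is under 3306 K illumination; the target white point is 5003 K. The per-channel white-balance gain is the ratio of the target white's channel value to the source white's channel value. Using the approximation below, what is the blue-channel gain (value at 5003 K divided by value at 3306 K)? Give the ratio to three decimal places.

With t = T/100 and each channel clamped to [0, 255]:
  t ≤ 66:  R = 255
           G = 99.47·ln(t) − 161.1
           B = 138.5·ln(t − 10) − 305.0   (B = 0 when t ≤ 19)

At 3306 K (t = 33.06):
  B = 138.5·ln(33.06 − 10) − 305.0 = 138.5·ln 23.06 − 305.0 = 138.5·3.1381 − 305.0 = 129.627.
At 5003 K (t = 50.03):
  B = 138.5·ln(50.03 − 10) − 305.0 = 138.5·ln 40.03 − 305.0 = 138.5·3.6896 − 305.0 = 206.014.
Gain = 206.014 / 129.627 = 1.5893 → 1.589.

1.589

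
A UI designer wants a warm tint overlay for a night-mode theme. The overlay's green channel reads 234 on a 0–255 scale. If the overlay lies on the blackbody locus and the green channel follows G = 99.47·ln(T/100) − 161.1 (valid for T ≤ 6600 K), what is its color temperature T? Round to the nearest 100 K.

ln t = (234 + 161.1) / 99.47 = 3.9721.
t = e^3.9721 = 53.093.
T = 100·t = 5309 K → 5300 K to the nearest 100 K.

5300 K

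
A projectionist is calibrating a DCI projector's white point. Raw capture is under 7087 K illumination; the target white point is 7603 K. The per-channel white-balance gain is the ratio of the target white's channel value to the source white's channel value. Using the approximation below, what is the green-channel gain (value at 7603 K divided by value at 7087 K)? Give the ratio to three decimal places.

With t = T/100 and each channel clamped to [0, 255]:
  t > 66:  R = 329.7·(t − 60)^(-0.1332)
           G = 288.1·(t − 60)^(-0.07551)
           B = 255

0.971

At 7087 K (t = 70.87):
  G = 288.1·(70.87 − 60)^(-0.07551) = 288.1·10.87^(-0.07551) = 288.1·0.83513 = 240.601.
At 7603 K (t = 76.03):
  G = 288.1·(76.03 − 60)^(-0.07551) = 288.1·16.03^(-0.07551) = 288.1·0.81099 = 233.646.
Gain = 233.646 / 240.601 = 0.9711 → 0.971.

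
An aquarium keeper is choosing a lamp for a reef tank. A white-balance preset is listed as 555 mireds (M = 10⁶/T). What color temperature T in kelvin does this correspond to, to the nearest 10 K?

1800 K

T = 10⁶ / 555 = 1801.80 K → 1800 K.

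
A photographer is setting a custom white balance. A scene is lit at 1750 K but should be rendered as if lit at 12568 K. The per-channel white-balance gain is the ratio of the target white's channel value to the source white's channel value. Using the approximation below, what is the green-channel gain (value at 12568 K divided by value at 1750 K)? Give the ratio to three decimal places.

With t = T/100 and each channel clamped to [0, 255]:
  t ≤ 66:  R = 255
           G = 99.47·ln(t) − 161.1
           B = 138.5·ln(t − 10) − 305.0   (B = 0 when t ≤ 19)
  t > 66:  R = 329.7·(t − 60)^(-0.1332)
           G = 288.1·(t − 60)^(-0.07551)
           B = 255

1.699

At 1750 K (t = 17.5):
  G = 99.47·ln 17.5 − 161.1 = 99.47·2.8622 − 161.1 = 123.603.
At 12568 K (t = 125.68):
  G = 288.1·(125.68 − 60)^(-0.07551) = 288.1·65.68^(-0.07551) = 288.1·0.72906 = 210.043.
Gain = 210.043 / 123.603 = 1.6993 → 1.699.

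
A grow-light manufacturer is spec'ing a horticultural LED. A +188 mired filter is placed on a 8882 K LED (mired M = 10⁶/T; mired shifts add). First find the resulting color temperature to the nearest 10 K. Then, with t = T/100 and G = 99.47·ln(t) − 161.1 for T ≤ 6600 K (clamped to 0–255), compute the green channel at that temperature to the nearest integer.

M_in = 10⁶/8882 = 112.59; M_out = 112.59 + (+188) = 300.59.
T_out = 10⁶/300.59 = 3326.8 K → 3330 K; t = 33.3.
G = 99.47·ln 33.3 − 161.1 = 99.47·3.5056 − 161.1 = 187.598.
Rounded: 188.

188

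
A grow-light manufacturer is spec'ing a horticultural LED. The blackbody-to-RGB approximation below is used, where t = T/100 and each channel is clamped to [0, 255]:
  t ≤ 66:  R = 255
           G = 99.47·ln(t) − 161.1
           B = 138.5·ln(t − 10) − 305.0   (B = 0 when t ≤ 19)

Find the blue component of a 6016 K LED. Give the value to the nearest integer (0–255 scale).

237

t = 6016/100 = 60.16; the t ≤ 66 branch applies.
B = 138.5·ln(60.16 − 10) − 305.0 = 138.5·ln 50.16 − 305.0 = 138.5·3.9152 − 305.0 = 237.258.
Rounded: 237.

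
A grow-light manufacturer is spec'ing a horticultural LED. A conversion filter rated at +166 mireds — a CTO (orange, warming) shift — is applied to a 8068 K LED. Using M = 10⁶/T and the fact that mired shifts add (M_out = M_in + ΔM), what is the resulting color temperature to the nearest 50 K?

M_in = 10⁶/8068 = 123.95 mireds.
M_out = 123.95 + (+166) = 289.95 mireds.
T_out = 10⁶/289.95 = 3448.9 K → 3450 K.

3450 K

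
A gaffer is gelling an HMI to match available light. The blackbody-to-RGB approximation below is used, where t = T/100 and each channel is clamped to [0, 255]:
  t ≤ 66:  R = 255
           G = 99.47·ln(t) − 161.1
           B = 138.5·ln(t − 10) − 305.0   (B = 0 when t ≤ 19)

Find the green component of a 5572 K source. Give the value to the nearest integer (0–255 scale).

t = 5572/100 = 55.72; the t ≤ 66 branch applies.
G = 99.47·ln 55.72 − 161.1 = 99.47·4.0203 − 161.1 = 238.803.
Rounded: 239.

239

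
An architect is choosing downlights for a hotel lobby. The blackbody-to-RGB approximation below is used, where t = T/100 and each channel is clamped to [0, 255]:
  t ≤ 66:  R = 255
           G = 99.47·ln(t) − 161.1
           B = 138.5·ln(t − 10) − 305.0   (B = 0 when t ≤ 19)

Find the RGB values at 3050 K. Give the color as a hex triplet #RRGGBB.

#FFB371

t = 3050/100 = 30.5; the t ≤ 66 branch applies.
R = 255 by definition for t ≤ 66.
G = 99.47·ln 30.5 − 161.1 = 99.47·3.4177 − 161.1 = 178.861.
B = 138.5·ln(30.5 − 10) − 305.0 = 138.5·ln 20.5 − 305.0 = 138.5·3.0204 − 305.0 = 113.329.
Rounded: (255, 179, 113).
In hex: #FFB371.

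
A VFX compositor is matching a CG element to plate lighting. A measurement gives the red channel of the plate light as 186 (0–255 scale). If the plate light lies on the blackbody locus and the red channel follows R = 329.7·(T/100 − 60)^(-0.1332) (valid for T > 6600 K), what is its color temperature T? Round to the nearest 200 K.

(t − 60)^(-0.1332) = 186/329.7 = 0.56415.
t − 60 = 0.56415^(1/-0.1332) = 0.56415^(-7.508) = 73.521, so t = 133.521.
T = 100·t = 13352 K → 13400 K to the nearest 200 K.

13400 K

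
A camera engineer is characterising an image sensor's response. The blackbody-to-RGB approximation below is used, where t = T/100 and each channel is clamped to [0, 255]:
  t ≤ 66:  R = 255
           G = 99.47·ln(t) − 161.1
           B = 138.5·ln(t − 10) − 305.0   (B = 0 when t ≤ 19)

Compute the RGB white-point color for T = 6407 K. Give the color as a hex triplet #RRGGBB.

t = 6407/100 = 64.07; the t ≤ 66 branch applies.
R = 255 by definition for t ≤ 66.
G = 99.47·ln 64.07 − 161.1 = 99.47·4.1600 − 161.1 = 252.693.
B = 138.5·ln(64.07 − 10) − 305.0 = 138.5·ln 54.07 − 305.0 = 138.5·3.9903 − 305.0 = 247.654.
Rounded: (255, 253, 248).
In hex: #FFFDF8.

#FFFDF8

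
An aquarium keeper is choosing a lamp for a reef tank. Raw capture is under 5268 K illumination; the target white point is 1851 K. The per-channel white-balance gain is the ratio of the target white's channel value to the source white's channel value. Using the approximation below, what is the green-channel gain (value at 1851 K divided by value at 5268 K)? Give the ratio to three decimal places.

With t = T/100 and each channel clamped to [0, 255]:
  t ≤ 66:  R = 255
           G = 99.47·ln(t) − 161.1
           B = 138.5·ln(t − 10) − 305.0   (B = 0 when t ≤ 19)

At 5268 K (t = 52.68):
  G = 99.47·ln 52.68 − 161.1 = 99.47·3.9642 − 161.1 = 233.223.
At 1851 K (t = 18.51):
  G = 99.47·ln 18.51 − 161.1 = 99.47·2.9183 − 161.1 = 129.184.
Gain = 129.184 / 233.223 = 0.5539 → 0.554.

0.554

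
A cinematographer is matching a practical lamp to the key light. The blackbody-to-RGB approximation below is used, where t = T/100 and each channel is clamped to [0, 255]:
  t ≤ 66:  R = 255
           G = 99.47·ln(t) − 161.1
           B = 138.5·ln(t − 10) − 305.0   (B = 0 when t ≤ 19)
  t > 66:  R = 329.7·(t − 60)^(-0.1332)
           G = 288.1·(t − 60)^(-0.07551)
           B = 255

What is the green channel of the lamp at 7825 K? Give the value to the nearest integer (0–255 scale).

t = 7825/100 = 78.25; the t > 66 branch applies.
G = 288.1·(78.25 − 60)^(-0.07551) = 288.1·18.25^(-0.07551) = 288.1·0.80309 = 231.369.
Rounded: 231.

231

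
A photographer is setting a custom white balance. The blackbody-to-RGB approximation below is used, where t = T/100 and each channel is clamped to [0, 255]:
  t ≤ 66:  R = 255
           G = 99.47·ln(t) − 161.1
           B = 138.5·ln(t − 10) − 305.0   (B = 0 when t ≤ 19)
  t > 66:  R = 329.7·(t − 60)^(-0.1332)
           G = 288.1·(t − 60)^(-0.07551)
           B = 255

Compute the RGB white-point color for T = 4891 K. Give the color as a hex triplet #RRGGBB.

t = 4891/100 = 48.91; the t ≤ 66 branch applies.
R = 255 by definition for t ≤ 66.
G = 99.47·ln 48.91 − 161.1 = 99.47·3.8900 − 161.1 = 225.836.
B = 138.5·ln(48.91 − 10) − 305.0 = 138.5·ln 38.91 − 305.0 = 138.5·3.6613 − 305.0 = 202.083.
Rounded: (255, 226, 202).
In hex: #FFE2CA.

#FFE2CA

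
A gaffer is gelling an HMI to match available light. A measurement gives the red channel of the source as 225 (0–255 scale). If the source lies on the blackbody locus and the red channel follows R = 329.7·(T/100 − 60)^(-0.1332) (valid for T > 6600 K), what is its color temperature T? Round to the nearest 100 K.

(t − 60)^(-0.1332) = 225/329.7 = 0.68244.
t − 60 = 0.68244^(1/-0.1332) = 0.68244^(-7.508) = 17.610, so t = 77.610.
T = 100·t = 7761 K → 7800 K to the nearest 100 K.

7800 K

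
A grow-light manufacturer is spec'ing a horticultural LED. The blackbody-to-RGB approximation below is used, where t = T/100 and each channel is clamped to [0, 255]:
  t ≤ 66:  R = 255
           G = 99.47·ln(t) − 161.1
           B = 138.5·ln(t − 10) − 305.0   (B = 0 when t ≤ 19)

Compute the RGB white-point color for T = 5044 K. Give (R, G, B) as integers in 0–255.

t = 5044/100 = 50.44; the t ≤ 66 branch applies.
R = 255 by definition for t ≤ 66.
G = 99.47·ln 50.44 − 161.1 = 99.47·3.9208 − 161.1 = 228.900.
B = 138.5·ln(50.44 − 10) − 305.0 = 138.5·ln 40.44 − 305.0 = 138.5·3.6998 − 305.0 = 207.425.
Rounded: (255, 229, 207).

(255, 229, 207)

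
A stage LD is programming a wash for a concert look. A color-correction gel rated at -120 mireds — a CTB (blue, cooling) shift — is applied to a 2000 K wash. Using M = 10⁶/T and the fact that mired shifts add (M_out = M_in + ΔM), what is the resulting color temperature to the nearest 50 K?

2650 K

M_in = 10⁶/2000 = 500.00 mireds.
M_out = 500.00 + (-120) = 380.00 mireds.
T_out = 10⁶/380.00 = 2631.6 K → 2650 K.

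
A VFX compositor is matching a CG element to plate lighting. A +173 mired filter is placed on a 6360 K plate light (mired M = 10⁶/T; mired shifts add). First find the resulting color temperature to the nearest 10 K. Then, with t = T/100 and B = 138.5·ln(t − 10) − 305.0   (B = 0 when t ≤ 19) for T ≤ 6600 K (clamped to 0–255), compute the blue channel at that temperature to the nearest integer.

112

M_in = 10⁶/6360 = 157.23; M_out = 157.23 + (+173) = 330.23.
T_out = 10⁶/330.23 = 3028.2 K → 3030 K; t = 30.3.
B = 138.5·ln(30.3 − 10) − 305.0 = 138.5·ln 20.3 − 305.0 = 138.5·3.0106 − 305.0 = 111.971.
Rounded: 112.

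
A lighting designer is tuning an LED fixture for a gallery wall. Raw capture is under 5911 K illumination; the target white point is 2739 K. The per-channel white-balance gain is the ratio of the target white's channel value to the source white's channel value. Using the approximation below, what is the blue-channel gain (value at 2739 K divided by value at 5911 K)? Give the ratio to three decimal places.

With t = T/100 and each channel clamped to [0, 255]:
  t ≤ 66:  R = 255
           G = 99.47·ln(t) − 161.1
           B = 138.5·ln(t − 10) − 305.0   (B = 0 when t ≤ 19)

At 5911 K (t = 59.11):
  B = 138.5·ln(59.11 − 10) − 305.0 = 138.5·ln 49.11 − 305.0 = 138.5·3.8941 − 305.0 = 234.328.
At 2739 K (t = 27.39):
  B = 138.5·ln(27.39 − 10) − 305.0 = 138.5·ln 17.39 − 305.0 = 138.5·2.8559 − 305.0 = 90.542.
Gain = 90.542 / 234.328 = 0.3864 → 0.386.

0.386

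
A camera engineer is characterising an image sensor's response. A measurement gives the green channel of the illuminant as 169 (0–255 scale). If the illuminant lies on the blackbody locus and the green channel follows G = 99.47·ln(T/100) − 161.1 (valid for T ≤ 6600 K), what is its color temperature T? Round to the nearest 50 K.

2750 K

ln t = (169 + 161.1) / 99.47 = 3.3186.
t = e^3.3186 = 27.621.
T = 100·t = 2762 K → 2750 K to the nearest 50 K.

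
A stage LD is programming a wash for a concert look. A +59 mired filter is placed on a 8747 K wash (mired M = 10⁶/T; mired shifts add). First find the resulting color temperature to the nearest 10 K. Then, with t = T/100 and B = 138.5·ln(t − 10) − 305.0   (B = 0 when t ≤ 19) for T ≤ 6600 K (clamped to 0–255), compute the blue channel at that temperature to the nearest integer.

230

M_in = 10⁶/8747 = 114.32; M_out = 114.32 + (+59) = 173.32.
T_out = 10⁶/173.32 = 5769.5 K → 5770 K; t = 57.7.
B = 138.5·ln(57.7 − 10) − 305.0 = 138.5·ln 47.7 − 305.0 = 138.5·3.8649 − 305.0 = 230.293.
Rounded: 230.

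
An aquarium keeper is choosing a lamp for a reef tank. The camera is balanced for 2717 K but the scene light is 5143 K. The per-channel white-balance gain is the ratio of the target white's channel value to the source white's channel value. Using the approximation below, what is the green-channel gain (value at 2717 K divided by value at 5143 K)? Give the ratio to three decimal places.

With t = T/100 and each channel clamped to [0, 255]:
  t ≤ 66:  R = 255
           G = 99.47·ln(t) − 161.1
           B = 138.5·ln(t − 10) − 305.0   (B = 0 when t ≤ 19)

0.725

At 5143 K (t = 51.43):
  G = 99.47·ln 51.43 − 161.1 = 99.47·3.9402 − 161.1 = 230.834.
At 2717 K (t = 27.17):
  G = 99.47·ln 27.17 − 161.1 = 99.47·3.3021 − 161.1 = 167.361.
Gain = 167.361 / 230.834 = 0.7250 → 0.725.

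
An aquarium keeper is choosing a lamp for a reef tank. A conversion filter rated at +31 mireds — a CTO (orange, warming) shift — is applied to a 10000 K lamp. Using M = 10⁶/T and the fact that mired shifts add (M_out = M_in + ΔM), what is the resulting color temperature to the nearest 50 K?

M_in = 10⁶/10000 = 100.00 mireds.
M_out = 100.00 + (+31) = 131.00 mireds.
T_out = 10⁶/131.00 = 7633.6 K → 7650 K.

7650 K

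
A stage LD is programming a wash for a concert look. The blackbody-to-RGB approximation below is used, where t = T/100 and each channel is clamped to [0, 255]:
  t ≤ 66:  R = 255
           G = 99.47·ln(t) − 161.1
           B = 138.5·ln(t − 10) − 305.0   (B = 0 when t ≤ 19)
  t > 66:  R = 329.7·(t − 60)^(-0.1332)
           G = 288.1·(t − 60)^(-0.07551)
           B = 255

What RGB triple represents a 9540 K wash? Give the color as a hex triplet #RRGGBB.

t = 9540/100 = 95.4; the t > 66 branch applies.
R = 329.7·(95.4 − 60)^(-0.1332) = 329.7·35.4^(-0.1332) = 329.7·0.62183 = 205.018.
G = 288.1·(95.4 − 60)^(-0.07551) = 288.1·35.4^(-0.07551) = 288.1·0.76390 = 220.079.
B = 255 by definition for t > 66.
Rounded: (205, 220, 255).
In hex: #CDDCFF.

#CDDCFF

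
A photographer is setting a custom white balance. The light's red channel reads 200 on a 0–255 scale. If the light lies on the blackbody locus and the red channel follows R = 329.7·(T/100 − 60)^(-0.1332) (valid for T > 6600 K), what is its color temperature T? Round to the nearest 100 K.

10300 K

(t − 60)^(-0.1332) = 200/329.7 = 0.60661.
t − 60 = 0.60661^(1/-0.1332) = 0.60661^(-7.508) = 42.638, so t = 102.638.
T = 100·t = 10264 K → 10300 K to the nearest 100 K.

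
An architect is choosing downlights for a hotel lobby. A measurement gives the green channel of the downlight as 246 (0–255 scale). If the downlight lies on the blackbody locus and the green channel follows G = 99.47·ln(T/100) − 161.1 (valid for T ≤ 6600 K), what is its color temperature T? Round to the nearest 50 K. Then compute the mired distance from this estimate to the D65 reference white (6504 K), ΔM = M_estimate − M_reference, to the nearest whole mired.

+13 mireds

ln t = (246 + 161.1) / 99.47 = 4.0927.
t = e^4.0927 = 59.901.
T = 100·t = 5990 K → 6000 K to the nearest 50 K.
M_estimate = 10⁶/6000 = 166.67; M_reference = 10⁶/6504 = 153.75.
ΔM = 166.67 − 153.75 = 12.92 → +13 mireds.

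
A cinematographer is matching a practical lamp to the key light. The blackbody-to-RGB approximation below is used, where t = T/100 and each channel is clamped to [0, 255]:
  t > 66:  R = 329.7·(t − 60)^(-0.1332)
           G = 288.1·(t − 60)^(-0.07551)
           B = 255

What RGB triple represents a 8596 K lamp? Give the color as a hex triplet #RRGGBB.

#D6E1FF

t = 8596/100 = 85.96; the t > 66 branch applies.
R = 329.7·(85.96 − 60)^(-0.1332) = 329.7·25.96^(-0.1332) = 329.7·0.64806 = 213.665.
G = 288.1·(85.96 − 60)^(-0.07551) = 288.1·25.96^(-0.07551) = 288.1·0.78200 = 225.294.
B = 255 by definition for t > 66.
Rounded: (214, 225, 255).
In hex: #D6E1FF.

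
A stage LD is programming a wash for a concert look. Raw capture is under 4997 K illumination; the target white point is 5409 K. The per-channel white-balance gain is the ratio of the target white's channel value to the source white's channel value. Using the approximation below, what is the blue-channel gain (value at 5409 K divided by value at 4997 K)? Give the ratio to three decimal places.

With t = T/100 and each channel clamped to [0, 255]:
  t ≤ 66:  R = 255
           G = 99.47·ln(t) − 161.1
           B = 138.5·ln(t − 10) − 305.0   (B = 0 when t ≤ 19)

1.066

At 4997 K (t = 49.97):
  B = 138.5·ln(49.97 − 10) − 305.0 = 138.5·ln 39.97 − 305.0 = 138.5·3.6881 − 305.0 = 205.806.
At 5409 K (t = 54.09):
  B = 138.5·ln(54.09 − 10) − 305.0 = 138.5·ln 44.09 − 305.0 = 138.5·3.7862 − 305.0 = 219.393.
Gain = 219.393 / 205.806 = 1.0660 → 1.066.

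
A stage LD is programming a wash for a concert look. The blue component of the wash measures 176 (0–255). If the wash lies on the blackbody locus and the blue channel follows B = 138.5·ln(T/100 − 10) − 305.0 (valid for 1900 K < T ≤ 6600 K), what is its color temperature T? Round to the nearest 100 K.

4200 K

ln(t − 10) = (176 + 305.0) / 138.5 = 3.4729.
t − 10 = e^3.4729 = 32.231, so t = 42.231.
T = 100·t = 4223 K → 4200 K to the nearest 100 K.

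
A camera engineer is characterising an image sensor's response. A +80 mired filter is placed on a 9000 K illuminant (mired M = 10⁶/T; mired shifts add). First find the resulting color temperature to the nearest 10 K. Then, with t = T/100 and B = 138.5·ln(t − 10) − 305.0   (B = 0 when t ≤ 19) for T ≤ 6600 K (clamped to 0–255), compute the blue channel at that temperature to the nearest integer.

214

M_in = 10⁶/9000 = 111.11; M_out = 111.11 + (+80) = 191.11.
T_out = 10⁶/191.11 = 5232.6 K → 5230 K; t = 52.3.
B = 138.5·ln(52.3 − 10) − 305.0 = 138.5·ln 42.3 − 305.0 = 138.5·3.7448 − 305.0 = 213.653.
Rounded: 214.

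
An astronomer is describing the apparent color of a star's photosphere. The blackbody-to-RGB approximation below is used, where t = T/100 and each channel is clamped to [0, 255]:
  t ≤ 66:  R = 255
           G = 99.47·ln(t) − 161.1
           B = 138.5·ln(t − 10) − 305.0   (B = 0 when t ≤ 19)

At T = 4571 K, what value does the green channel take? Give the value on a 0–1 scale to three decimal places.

0.859

t = 4571/100 = 45.71; the t ≤ 66 branch applies.
G = 99.47·ln 45.71 − 161.1 = 99.47·3.8223 − 161.1 = 219.106.
On a 0–1 scale: 219.106/255 = 0.8592 → 0.859.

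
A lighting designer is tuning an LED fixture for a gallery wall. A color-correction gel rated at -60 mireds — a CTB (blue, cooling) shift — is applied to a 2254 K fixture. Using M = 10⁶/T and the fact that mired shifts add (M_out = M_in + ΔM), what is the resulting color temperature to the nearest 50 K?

M_in = 10⁶/2254 = 443.66 mireds.
M_out = 443.66 + (-60) = 383.66 mireds.
T_out = 10⁶/383.66 = 2606.5 K → 2600 K.

2600 K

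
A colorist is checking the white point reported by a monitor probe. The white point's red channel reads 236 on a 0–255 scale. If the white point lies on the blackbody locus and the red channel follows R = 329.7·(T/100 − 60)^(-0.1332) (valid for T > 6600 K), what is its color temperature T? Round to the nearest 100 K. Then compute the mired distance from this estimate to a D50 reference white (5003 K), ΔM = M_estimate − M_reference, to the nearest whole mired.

-61 mireds

(t − 60)^(-0.1332) = 236/329.7 = 0.71580.
t − 60 = 0.71580^(1/-0.1332) = 0.71580^(-7.508) = 12.307, so t = 72.307.
T = 100·t = 7231 K → 7200 K to the nearest 100 K.
M_estimate = 10⁶/7200 = 138.89; M_reference = 10⁶/5003 = 199.88.
ΔM = 138.89 − 199.88 = -60.99 → -61 mireds.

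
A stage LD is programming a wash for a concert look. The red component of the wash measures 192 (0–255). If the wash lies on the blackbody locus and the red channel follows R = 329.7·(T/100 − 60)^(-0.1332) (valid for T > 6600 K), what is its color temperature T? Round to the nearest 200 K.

(t − 60)^(-0.1332) = 192/329.7 = 0.58235.
t − 60 = 0.58235^(1/-0.1332) = 0.58235^(-7.508) = 57.929, so t = 117.929.
T = 100·t = 11793 K → 11800 K to the nearest 200 K.

11800 K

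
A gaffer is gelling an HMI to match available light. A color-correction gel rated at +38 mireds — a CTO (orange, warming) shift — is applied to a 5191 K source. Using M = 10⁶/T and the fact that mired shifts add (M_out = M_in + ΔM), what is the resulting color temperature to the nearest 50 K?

4350 K

M_in = 10⁶/5191 = 192.64 mireds.
M_out = 192.64 + (+38) = 230.64 mireds.
T_out = 10⁶/230.64 = 4335.7 K → 4350 K.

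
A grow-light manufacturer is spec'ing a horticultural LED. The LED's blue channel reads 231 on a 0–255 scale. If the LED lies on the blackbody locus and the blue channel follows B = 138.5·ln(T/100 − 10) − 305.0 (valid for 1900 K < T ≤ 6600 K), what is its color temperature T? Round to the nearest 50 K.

5800 K

ln(t − 10) = (231 + 305.0) / 138.5 = 3.8700.
t − 10 = e^3.8700 = 47.944, so t = 57.944.
T = 100·t = 5794 K → 5800 K to the nearest 50 K.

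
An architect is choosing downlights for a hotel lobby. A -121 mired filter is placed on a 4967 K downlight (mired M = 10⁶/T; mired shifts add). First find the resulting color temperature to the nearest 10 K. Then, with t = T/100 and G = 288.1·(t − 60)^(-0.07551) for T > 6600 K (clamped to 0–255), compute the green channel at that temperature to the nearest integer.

M_in = 10⁶/4967 = 201.33; M_out = 201.33 + (-121) = 80.33.
T_out = 10⁶/80.33 = 12448.8 K → 12450 K; t = 124.5.
G = 288.1·(124.5 − 60)^(-0.07551) = 288.1·64.5^(-0.07551) = 288.1·0.73006 = 210.331.
Rounded: 210.

210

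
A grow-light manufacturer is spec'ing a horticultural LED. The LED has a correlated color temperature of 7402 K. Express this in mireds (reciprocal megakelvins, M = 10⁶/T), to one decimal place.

135.1 mireds

M = 10⁶ / 7402 = 135.099 → 135.1 mireds.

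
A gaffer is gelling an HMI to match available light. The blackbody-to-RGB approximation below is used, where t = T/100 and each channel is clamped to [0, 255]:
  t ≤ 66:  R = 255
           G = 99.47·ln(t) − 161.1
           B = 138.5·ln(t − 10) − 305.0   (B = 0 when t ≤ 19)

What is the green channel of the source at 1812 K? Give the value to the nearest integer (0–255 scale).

127

t = 1812/100 = 18.12; the t ≤ 66 branch applies.
G = 99.47·ln 18.12 − 161.1 = 99.47·2.8970 − 161.1 = 127.066.
Rounded: 127.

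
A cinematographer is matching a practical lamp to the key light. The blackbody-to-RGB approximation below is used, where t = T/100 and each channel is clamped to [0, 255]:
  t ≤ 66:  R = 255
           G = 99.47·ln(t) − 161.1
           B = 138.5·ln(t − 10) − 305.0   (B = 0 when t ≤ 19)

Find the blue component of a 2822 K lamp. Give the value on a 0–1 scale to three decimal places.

t = 2822/100 = 28.22; the t ≤ 66 branch applies.
B = 138.5·ln(28.22 − 10) − 305.0 = 138.5·ln 18.22 − 305.0 = 138.5·2.9025 − 305.0 = 96.999.
On a 0–1 scale: 96.999/255 = 0.3804 → 0.380.

0.380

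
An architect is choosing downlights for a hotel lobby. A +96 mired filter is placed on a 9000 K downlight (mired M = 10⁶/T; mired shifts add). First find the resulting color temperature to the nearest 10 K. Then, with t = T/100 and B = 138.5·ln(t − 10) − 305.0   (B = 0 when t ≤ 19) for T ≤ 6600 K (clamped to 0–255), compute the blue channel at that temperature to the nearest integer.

M_in = 10⁶/9000 = 111.11; M_out = 111.11 + (+96) = 207.11.
T_out = 10⁶/207.11 = 4828.3 K → 4830 K; t = 48.3.
B = 138.5·ln(48.3 − 10) − 305.0 = 138.5·ln 38.3 − 305.0 = 138.5·3.6454 − 305.0 = 199.895.
Rounded: 200.

200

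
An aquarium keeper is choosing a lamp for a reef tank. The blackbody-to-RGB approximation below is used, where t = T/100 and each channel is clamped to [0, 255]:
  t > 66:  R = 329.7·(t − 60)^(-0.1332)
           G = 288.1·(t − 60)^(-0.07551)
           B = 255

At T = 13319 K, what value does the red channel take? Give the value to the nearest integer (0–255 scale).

t = 13319/100 = 133.19; the t > 66 branch applies.
R = 329.7·(133.19 − 60)^(-0.1332) = 329.7·73.19^(-0.1332) = 329.7·0.56449 = 186.112.
Rounded: 186.

186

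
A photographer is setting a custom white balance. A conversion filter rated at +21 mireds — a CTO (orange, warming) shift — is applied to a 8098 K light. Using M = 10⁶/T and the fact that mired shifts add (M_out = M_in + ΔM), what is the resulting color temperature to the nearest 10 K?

6920 K

M_in = 10⁶/8098 = 123.49 mireds.
M_out = 123.49 + (+21) = 144.49 mireds.
T_out = 10⁶/144.49 = 6921.0 K → 6920 K.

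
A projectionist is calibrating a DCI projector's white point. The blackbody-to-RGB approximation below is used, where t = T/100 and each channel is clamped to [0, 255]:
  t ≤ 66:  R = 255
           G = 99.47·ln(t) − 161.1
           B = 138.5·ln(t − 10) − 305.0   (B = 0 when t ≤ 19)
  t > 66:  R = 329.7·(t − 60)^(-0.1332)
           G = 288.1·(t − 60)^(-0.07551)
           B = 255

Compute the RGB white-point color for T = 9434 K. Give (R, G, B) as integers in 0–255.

t = 9434/100 = 94.34; the t > 66 branch applies.
R = 329.7·(94.34 − 60)^(-0.1332) = 329.7·34.34^(-0.1332) = 329.7·0.62435 = 205.850.
G = 288.1·(94.34 − 60)^(-0.07551) = 288.1·34.34^(-0.07551) = 288.1·0.76565 = 220.584.
B = 255 by definition for t > 66.
Rounded: (206, 221, 255).

(206, 221, 255)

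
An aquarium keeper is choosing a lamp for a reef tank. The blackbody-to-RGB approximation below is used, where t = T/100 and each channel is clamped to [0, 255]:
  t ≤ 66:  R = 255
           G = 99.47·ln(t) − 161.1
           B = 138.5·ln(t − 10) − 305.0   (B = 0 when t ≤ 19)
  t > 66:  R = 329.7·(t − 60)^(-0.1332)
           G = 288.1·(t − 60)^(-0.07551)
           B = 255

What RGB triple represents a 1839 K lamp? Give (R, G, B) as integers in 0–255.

(255, 129, 0)

t = 1839/100 = 18.39; the t ≤ 66 branch applies.
R = 255 by definition for t ≤ 66.
G = 99.47·ln 18.39 − 161.1 = 99.47·2.9118 − 161.1 = 128.537.
t = 18.39 ≤ 19, so B = 0.
Rounded: (255, 129, 0).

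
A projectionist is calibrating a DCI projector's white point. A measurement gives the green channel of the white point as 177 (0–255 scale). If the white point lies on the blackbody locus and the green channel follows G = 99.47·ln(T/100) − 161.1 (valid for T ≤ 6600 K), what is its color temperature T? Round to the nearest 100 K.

ln t = (177 + 161.1) / 99.47 = 3.3990.
t = e^3.3990 = 29.935.
T = 100·t = 2993 K → 3000 K to the nearest 100 K.

3000 K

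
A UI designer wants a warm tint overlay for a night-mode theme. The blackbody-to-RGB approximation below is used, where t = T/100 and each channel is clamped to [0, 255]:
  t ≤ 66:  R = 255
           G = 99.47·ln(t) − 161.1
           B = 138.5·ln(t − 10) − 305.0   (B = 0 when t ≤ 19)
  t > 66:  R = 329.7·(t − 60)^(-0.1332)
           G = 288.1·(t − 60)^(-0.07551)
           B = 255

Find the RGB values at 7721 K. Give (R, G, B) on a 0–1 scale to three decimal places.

(0.885, 0.911, 1.000)

t = 7721/100 = 77.21; the t > 66 branch applies.
R = 329.7·(77.21 − 60)^(-0.1332) = 329.7·17.21^(-0.1332) = 329.7·0.68453 = 225.690.
G = 288.1·(77.21 − 60)^(-0.07551) = 288.1·17.21^(-0.07551) = 288.1·0.80665 = 232.396.
B = 255 by definition for t > 66.
Dividing each by 255: (0.8851, 0.9114, 1.0000) → (0.885, 0.911, 1.000).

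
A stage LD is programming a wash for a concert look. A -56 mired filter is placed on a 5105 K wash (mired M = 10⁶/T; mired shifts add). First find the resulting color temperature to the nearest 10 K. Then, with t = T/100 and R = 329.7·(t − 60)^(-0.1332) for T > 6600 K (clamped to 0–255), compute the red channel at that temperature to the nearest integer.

M_in = 10⁶/5105 = 195.89; M_out = 195.89 + (-56) = 139.89.
T_out = 10⁶/139.89 = 7148.7 K → 7150 K; t = 71.5.
R = 329.7·(71.5 − 60)^(-0.1332) = 329.7·11.5^(-0.1332) = 329.7·0.72230 = 238.141.
Rounded: 238.

238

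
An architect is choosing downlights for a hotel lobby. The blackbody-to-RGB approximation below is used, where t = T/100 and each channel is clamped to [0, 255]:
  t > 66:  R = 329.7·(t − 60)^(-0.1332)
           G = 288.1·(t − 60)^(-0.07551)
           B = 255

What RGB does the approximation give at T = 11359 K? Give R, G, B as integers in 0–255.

t = 11359/100 = 113.59; the t > 66 branch applies.
R = 329.7·(113.59 − 60)^(-0.1332) = 329.7·53.59^(-0.1332) = 329.7·0.58842 = 194.001.
G = 288.1·(113.59 − 60)^(-0.07551) = 288.1·53.59^(-0.07551) = 288.1·0.74035 = 213.295.
B = 255 by definition for t > 66.
Rounded: (194, 213, 255).

R=194, G=213, B=255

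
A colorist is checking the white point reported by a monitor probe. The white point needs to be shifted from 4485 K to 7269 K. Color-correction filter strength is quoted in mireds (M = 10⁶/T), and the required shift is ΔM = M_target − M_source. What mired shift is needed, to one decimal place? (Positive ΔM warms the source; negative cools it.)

M_source = 10⁶/4485 = 222.965; M_target = 10⁶/7269 = 137.571.
ΔM = 137.571 − 222.965 = -85.395 → -85.4 mireds, a cooling shift.

-85.4 mireds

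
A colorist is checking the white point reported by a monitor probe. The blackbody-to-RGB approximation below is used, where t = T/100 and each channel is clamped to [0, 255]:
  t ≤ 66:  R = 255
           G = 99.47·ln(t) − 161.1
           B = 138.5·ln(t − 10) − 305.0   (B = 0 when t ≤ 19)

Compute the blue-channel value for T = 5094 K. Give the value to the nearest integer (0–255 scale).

209

t = 5094/100 = 50.94; the t ≤ 66 branch applies.
B = 138.5·ln(50.94 − 10) − 305.0 = 138.5·ln 40.94 − 305.0 = 138.5·3.7121 − 305.0 = 209.127.
Rounded: 209.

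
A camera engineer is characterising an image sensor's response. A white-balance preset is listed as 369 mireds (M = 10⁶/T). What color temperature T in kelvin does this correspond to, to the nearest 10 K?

T = 10⁶ / 369 = 2710.03 K → 2710 K.

2710 K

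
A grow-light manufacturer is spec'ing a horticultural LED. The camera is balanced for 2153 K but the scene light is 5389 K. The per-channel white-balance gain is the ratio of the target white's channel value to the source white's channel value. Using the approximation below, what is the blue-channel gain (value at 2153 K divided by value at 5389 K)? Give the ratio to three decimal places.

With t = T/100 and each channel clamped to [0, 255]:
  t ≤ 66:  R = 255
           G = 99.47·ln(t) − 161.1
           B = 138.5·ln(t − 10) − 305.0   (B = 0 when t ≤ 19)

0.154

At 5389 K (t = 53.89):
  B = 138.5·ln(53.89 − 10) − 305.0 = 138.5·ln 43.89 − 305.0 = 138.5·3.7817 − 305.0 = 218.764.
At 2153 K (t = 21.53):
  B = 138.5·ln(21.53 − 10) − 305.0 = 138.5·ln 11.53 − 305.0 = 138.5·2.4450 − 305.0 = 33.626.
Gain = 33.626 / 218.764 = 0.1537 → 0.154.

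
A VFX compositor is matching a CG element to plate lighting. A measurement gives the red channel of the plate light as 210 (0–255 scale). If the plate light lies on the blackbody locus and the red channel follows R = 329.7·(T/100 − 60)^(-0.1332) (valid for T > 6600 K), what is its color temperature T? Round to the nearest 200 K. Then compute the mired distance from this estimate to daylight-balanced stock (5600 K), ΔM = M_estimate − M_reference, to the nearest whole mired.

-67 mireds

(t − 60)^(-0.1332) = 210/329.7 = 0.63694.
t − 60 = 0.63694^(1/-0.1332) = 0.63694^(-7.508) = 29.561, so t = 89.561.
T = 100·t = 8956 K → 9000 K to the nearest 200 K.
M_estimate = 10⁶/9000 = 111.11; M_reference = 10⁶/5600 = 178.57.
ΔM = 111.11 − 178.57 = -67.46 → -67 mireds.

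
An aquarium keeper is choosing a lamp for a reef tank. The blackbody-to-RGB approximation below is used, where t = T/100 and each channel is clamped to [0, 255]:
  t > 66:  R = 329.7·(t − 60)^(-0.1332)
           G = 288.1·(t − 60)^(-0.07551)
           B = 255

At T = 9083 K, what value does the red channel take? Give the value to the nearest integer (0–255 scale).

209

t = 9083/100 = 90.83; the t > 66 branch applies.
R = 329.7·(90.83 − 60)^(-0.1332) = 329.7·30.83^(-0.1332) = 329.7·0.63339 = 208.827.
Rounded: 209.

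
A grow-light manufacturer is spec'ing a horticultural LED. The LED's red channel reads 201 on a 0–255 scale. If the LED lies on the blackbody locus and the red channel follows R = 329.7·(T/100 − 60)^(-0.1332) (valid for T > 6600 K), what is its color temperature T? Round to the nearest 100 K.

(t − 60)^(-0.1332) = 201/329.7 = 0.60965.
t − 60 = 0.60965^(1/-0.1332) = 0.60965^(-7.508) = 41.071, so t = 101.071.
T = 100·t = 10107 K → 10100 K to the nearest 100 K.

10100 K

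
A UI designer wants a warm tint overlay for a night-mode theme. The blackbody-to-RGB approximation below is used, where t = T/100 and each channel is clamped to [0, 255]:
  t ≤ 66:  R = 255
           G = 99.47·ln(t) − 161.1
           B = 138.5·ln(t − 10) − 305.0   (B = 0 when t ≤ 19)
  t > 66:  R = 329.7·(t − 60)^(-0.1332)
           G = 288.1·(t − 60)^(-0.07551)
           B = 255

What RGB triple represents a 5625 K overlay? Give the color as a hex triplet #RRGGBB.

t = 5625/100 = 56.25; the t ≤ 66 branch applies.
R = 255 by definition for t ≤ 66.
G = 99.47·ln 56.25 − 161.1 = 99.47·4.0298 − 161.1 = 239.745.
B = 138.5·ln(56.25 − 10) − 305.0 = 138.5·ln 46.25 − 305.0 = 138.5·3.8341 − 305.0 = 226.018.
Rounded: (255, 240, 226).
In hex: #FFF0E2.

#FFF0E2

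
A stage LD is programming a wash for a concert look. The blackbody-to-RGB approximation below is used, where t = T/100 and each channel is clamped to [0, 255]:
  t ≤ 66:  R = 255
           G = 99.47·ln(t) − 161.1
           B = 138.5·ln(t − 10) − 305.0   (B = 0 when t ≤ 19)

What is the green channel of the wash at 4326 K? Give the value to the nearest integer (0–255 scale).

t = 4326/100 = 43.26; the t ≤ 66 branch applies.
G = 99.47·ln 43.26 − 161.1 = 99.47·3.7672 − 161.1 = 213.626.
Rounded: 214.

214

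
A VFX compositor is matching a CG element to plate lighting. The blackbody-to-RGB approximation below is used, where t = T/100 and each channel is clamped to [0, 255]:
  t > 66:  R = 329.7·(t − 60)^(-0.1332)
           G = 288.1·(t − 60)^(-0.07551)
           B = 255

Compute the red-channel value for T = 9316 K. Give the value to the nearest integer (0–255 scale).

t = 9316/100 = 93.16; the t > 66 branch applies.
R = 329.7·(93.16 − 60)^(-0.1332) = 329.7·33.16^(-0.1332) = 329.7·0.62727 = 206.811.
Rounded: 207.

207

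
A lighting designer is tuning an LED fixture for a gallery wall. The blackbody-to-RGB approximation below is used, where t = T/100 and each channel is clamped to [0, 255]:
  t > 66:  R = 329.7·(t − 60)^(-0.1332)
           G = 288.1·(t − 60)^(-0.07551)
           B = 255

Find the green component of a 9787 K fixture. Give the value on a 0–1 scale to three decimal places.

t = 9787/100 = 97.87; the t > 66 branch applies.
G = 288.1·(97.87 − 60)^(-0.07551) = 288.1·37.87^(-0.07551) = 288.1·0.76002 = 218.961.
On a 0–1 scale: 218.961/255 = 0.8587 → 0.859.

0.859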